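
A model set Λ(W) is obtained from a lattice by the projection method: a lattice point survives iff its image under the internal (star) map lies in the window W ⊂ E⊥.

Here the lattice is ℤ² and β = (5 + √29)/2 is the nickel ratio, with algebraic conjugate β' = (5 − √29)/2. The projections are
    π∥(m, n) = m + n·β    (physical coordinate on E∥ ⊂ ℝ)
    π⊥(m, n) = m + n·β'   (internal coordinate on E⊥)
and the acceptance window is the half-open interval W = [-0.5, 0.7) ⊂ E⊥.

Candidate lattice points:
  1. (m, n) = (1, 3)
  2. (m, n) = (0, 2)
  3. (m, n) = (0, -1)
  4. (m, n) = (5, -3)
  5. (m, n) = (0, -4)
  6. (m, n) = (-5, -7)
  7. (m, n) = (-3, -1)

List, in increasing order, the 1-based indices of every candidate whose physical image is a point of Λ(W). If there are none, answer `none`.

Compute β' = (5−√29)/2 = -0.1926, so π⊥(m,n) = m -0.1926·n.
[1] lift (1,3): star map gives 0.4223; window check -0.5 ≤ 0.4223 < 0.7 is true → IN Λ
[2] lift (0,2): star map gives -0.3852; window check -0.5 ≤ -0.3852 < 0.7 is true → IN Λ
[3] lift (0,-1): star map gives 0.1926; window check -0.5 ≤ 0.1926 < 0.7 is true → IN Λ
[4] lift (5,-3): star map gives 5.5777; window check -0.5 ≤ 5.5777 < 0.7 is false → out
[5] lift (0,-4): star map gives 0.7703; window check -0.5 ≤ 0.7703 < 0.7 is false → out
[6] lift (-5,-7): star map gives -3.6519; window check -0.5 ≤ -3.6519 < 0.7 is false → out
[7] lift (-3,-1): star map gives -2.8074; window check -0.5 ≤ -2.8074 < 0.7 is false → out

1, 2, 3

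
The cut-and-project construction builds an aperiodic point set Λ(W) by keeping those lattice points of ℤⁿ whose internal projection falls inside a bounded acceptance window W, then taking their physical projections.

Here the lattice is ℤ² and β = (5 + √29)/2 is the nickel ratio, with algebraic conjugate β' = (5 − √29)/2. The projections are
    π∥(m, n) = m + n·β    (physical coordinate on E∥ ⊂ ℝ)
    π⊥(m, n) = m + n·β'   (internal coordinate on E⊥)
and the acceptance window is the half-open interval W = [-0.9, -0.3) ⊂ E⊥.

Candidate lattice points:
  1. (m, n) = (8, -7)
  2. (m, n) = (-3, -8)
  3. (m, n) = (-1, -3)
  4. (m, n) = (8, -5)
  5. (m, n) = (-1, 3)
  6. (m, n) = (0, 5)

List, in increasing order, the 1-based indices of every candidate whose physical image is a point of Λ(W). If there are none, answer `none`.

3

Numerically β ≈ 5.19258 and β' = −1/β ≈ -0.19258.
[1] lift (8,-7): star map gives 9.34808; window check -0.9 ≤ 9.34808 < -0.3 is false → out
[2] lift (-3,-8): star map gives -1.45934; window check -0.9 ≤ -1.45934 < -0.3 is false → out
[3] lift (-1,-3): star map gives -0.42225; window check -0.9 ≤ -0.42225 < -0.3 is true → IN Λ
[4] lift (8,-5): star map gives 8.96291; window check -0.9 ≤ 8.96291 < -0.3 is false → out
[5] lift (-1,3): star map gives -1.57775; window check -0.9 ≤ -1.57775 < -0.3 is false → out
[6] lift (0,5): star map gives -0.96291; window check -0.9 ≤ -0.96291 < -0.3 is false → out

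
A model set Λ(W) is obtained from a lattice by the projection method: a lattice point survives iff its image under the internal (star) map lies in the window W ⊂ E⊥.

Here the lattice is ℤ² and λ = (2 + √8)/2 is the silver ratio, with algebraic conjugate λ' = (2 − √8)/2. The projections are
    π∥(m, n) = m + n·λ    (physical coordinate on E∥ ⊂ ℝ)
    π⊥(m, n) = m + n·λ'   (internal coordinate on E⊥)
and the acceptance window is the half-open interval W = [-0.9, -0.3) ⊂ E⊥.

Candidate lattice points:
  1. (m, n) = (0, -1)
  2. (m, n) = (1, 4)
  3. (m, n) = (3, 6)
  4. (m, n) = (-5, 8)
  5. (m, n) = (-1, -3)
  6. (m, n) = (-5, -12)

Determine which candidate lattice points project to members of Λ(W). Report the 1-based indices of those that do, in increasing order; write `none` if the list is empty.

2

λ' = (2−√8)/2 ≈ -0.414214.
[1] lift (0,-1): star map gives 0.414214; window check -0.9 ≤ 0.414214 < -0.3 is false → out
[2] lift (1,4): star map gives -0.656854; window check -0.9 ≤ -0.656854 < -0.3 is true → IN Λ
[3] lift (3,6): star map gives 0.514719; window check -0.9 ≤ 0.514719 < -0.3 is false → out
[4] lift (-5,8): star map gives -8.313708; window check -0.9 ≤ -8.313708 < -0.3 is false → out
[5] lift (-1,-3): star map gives 0.242641; window check -0.9 ≤ 0.242641 < -0.3 is false → out
[6] lift (-5,-12): star map gives -0.029437; window check -0.9 ≤ -0.029437 < -0.3 is false → out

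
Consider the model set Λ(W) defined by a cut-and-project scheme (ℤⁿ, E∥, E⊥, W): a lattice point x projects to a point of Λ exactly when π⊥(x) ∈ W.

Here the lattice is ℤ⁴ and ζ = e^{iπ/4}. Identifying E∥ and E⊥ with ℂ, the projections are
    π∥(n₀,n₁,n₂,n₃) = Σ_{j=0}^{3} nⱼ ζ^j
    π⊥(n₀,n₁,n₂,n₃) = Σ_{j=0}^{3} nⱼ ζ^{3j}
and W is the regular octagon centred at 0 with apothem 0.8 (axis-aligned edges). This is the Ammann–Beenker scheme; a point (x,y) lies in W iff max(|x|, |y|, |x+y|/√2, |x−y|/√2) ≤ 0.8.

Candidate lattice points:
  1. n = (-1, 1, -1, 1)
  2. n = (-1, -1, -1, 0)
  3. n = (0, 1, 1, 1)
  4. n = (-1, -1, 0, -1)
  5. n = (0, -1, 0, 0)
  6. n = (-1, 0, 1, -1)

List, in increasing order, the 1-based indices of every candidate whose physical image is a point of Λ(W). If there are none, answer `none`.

2, 3

Internal map: ζ^{3j} for j=0..3 gives (1,0), (−√2/2,√2/2), (0,−1), (√2/2,√2/2).
candidate 1: n = (-1, 1, -1, 1) → π⊥ ≈ (-1.000000, +2.414214); max(|x|,|y|,|x±y|/√2) = 2.414214 > 0.8 ⇒ ∉ W
candidate 2: n = (-1, -1, -1, 0) → π⊥ ≈ (-0.292893, +0.292893); max(|x|,|y|,|x±y|/√2) = 0.414214 ≤ 0.8 ⇒ ∈ W
candidate 3: n = (0, 1, 1, 1) → π⊥ ≈ (+0.000000, +0.414214); max(|x|,|y|,|x±y|/√2) = 0.414214 ≤ 0.8 ⇒ ∈ W
candidate 4: n = (-1, -1, 0, -1) → π⊥ ≈ (-1.000000, -1.414214); max(|x|,|y|,|x±y|/√2) = 1.707107 > 0.8 ⇒ ∉ W
candidate 5: n = (0, -1, 0, 0) → π⊥ ≈ (+0.707107, -0.707107); max(|x|,|y|,|x±y|/√2) = 1.000000 > 0.8 ⇒ ∉ W
candidate 6: n = (-1, 0, 1, -1) → π⊥ ≈ (-1.707107, -1.707107); max(|x|,|y|,|x±y|/√2) = 2.414214 > 0.8 ⇒ ∉ W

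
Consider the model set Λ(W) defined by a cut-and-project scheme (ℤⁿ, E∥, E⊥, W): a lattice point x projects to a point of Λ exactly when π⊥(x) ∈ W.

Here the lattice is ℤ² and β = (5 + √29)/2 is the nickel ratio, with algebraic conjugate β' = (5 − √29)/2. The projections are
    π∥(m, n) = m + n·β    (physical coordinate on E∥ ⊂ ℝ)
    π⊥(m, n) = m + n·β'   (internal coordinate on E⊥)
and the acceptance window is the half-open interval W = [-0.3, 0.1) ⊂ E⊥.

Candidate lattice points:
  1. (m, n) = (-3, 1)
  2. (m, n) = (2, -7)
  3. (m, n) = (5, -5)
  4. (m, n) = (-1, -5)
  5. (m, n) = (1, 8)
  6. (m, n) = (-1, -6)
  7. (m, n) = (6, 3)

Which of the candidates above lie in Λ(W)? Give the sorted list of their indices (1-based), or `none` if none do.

Numerically β ≈ 5.192582 and β' = −1/β ≈ -0.192582.
[1] lift (-3,1): star map gives -3.192582; window check -0.3 ≤ -3.192582 < 0.1 is false → out
[2] lift (2,-7): star map gives 3.348077; window check -0.3 ≤ 3.348077 < 0.1 is false → out
[3] lift (5,-5): star map gives 5.962912; window check -0.3 ≤ 5.962912 < 0.1 is false → out
[4] lift (-1,-5): star map gives -0.037088; window check -0.3 ≤ -0.037088 < 0.1 is true → IN Λ
[5] lift (1,8): star map gives -0.540659; window check -0.3 ≤ -0.540659 < 0.1 is false → out
[6] lift (-1,-6): star map gives 0.155494; window check -0.3 ≤ 0.155494 < 0.1 is false → out
[7] lift (6,3): star map gives 5.422253; window check -0.3 ≤ 5.422253 < 0.1 is false → out

4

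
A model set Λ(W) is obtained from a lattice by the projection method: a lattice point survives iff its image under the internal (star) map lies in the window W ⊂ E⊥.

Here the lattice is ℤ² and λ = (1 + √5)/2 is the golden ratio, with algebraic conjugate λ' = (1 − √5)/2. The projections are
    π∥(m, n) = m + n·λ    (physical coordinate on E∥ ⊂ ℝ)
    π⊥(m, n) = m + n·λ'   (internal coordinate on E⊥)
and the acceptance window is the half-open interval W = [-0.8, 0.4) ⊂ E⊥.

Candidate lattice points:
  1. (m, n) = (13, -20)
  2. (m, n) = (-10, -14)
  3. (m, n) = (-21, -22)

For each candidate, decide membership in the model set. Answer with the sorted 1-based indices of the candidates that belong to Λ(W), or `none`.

λ' = (1−√5)/2 ≈ -0.61803.
[1] lift (13,-20): star map gives 25.36068; window check -0.8 ≤ 25.36068 < 0.4 is false → out
[2] lift (-10,-14): star map gives -1.34752; window check -0.8 ≤ -1.34752 < 0.4 is false → out
[3] lift (-21,-22): star map gives -7.40325; window check -0.8 ≤ -7.40325 < 0.4 is false → out

none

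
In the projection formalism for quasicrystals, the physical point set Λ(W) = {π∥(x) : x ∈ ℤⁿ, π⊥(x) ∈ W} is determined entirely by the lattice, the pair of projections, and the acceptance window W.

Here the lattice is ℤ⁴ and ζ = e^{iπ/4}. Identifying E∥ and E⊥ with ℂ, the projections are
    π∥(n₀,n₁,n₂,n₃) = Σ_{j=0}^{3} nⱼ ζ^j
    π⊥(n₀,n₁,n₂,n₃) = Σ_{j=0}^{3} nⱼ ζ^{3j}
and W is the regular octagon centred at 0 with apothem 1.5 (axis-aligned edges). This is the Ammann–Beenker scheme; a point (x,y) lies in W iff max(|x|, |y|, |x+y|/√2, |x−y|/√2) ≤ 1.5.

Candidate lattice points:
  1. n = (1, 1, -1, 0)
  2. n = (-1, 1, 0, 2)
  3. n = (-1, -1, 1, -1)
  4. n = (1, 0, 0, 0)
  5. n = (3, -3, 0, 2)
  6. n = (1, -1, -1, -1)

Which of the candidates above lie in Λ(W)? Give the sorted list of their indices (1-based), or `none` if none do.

4, 6

Internal map: ζ^{3j} for j=0..3 gives (1,0), (−√2/2,√2/2), (0,−1), (√2/2,√2/2).
candidate 1: n = (1, 1, -1, 0) → π⊥ ≈ (+0.292893, +1.707107); max(|x|,|y|,|x±y|/√2) = 1.707107 > 1.5 ⇒ ∉ W
candidate 2: n = (-1, 1, 0, 2) → π⊥ ≈ (-0.292893, +2.121320); max(|x|,|y|,|x±y|/√2) = 2.121320 > 1.5 ⇒ ∉ W
candidate 3: n = (-1, -1, 1, -1) → π⊥ ≈ (-1.000000, -2.414214); max(|x|,|y|,|x±y|/√2) = 2.414214 > 1.5 ⇒ ∉ W
candidate 4: n = (1, 0, 0, 0) → π⊥ ≈ (+1.000000, +0.000000); max(|x|,|y|,|x±y|/√2) = 1.000000 ≤ 1.5 ⇒ ∈ W
candidate 5: n = (3, -3, 0, 2) → π⊥ ≈ (+6.535534, -0.707107); max(|x|,|y|,|x±y|/√2) = 6.535534 > 1.5 ⇒ ∉ W
candidate 6: n = (1, -1, -1, -1) → π⊥ ≈ (+1.000000, -0.414214); max(|x|,|y|,|x±y|/√2) = 1.000000 ≤ 1.5 ⇒ ∈ W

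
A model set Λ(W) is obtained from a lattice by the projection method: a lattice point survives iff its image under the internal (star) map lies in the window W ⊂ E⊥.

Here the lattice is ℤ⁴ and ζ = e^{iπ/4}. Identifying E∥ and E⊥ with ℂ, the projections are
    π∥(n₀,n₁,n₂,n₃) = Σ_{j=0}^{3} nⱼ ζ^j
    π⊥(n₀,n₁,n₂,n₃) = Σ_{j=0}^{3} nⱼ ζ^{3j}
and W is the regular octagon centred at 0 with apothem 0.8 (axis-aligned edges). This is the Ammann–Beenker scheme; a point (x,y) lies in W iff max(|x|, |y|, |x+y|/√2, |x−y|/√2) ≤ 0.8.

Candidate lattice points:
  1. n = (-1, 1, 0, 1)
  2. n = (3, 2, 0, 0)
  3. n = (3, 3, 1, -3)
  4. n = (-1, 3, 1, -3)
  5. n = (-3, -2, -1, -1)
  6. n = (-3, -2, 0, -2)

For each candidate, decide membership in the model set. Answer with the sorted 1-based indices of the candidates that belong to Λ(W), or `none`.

none

With ζ = e^{iπ/4} the internal vectors are ζ^0,ζ^3,ζ^6,ζ^9.
#1 (-1, 1, 0, 1): internal (-1.000000, 1.414214); octagon support 1.707107 vs apothem 0.8 → ∉ W
#2 (3, 2, 0, 0): internal (1.585786, 1.414214); octagon support 2.121320 vs apothem 0.8 → ∉ W
#3 (3, 3, 1, -3): internal (-1.242641, -1.000000); octagon support 1.585786 vs apothem 0.8 → ∉ W
#4 (-1, 3, 1, -3): internal (-5.242641, -1.000000); octagon support 5.242641 vs apothem 0.8 → ∉ W
#5 (-3, -2, -1, -1): internal (-2.292893, -1.121320); octagon support 2.414214 vs apothem 0.8 → ∉ W
#6 (-3, -2, 0, -2): internal (-3.000000, -2.828427); octagon support 4.121320 vs apothem 0.8 → ∉ W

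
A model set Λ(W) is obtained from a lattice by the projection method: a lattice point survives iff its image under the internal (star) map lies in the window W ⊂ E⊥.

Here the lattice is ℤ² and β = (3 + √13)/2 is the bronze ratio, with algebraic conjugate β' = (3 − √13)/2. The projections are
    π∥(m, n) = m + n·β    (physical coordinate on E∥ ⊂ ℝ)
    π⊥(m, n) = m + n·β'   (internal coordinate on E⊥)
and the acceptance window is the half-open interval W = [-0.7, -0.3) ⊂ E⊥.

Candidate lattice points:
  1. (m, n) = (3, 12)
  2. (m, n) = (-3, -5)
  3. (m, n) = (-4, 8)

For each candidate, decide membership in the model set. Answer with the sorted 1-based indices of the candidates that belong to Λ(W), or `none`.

1

Compute β' = (3−√13)/2 = -0.3028, so π⊥(m,n) = m -0.3028·n.
candidate 1: (m,n)=(3,12) → π∥ = 3+12·β ≈ 42.6333, π⊥ = 3+12·β' ≈ -0.6333 ∈ [-0.7, -0.3) ⇒ IN Λ
candidate 2: (m,n)=(-3,-5) → π∥ = -3-5·β ≈ -19.5139, π⊥ = -3-5·β' ≈ -1.4861 ∉ [-0.7, -0.3) ⇒ out
candidate 3: (m,n)=(-4,8) → π∥ = -4+8·β ≈ 22.4222, π⊥ = -4+8·β' ≈ -6.4222 ∉ [-0.7, -0.3) ⇒ out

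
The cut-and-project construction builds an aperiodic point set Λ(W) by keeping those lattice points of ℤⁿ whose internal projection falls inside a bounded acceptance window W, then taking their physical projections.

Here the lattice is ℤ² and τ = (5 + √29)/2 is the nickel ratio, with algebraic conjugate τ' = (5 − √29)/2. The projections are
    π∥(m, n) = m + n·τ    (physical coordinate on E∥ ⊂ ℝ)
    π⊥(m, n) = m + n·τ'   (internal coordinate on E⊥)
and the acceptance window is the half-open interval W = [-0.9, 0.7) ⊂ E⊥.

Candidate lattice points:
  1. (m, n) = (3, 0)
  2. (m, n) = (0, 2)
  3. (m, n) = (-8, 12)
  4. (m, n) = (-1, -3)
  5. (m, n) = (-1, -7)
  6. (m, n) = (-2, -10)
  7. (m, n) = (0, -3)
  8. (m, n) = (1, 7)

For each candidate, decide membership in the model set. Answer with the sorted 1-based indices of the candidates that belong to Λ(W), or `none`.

2, 4, 5, 6, 7, 8

Numerically τ ≈ 5.19258 and τ' = −1/τ ≈ -0.19258.
#1 (3,0): internal coord 3 + (0)·τ' = +3.00000; +3.00000 ∉ [-0.9, 0.7) → out
#2 (0,2): internal coord 0 + (2)·τ' = -0.38516; -0.38516 ∈ [-0.9, 0.7) → IN Λ
#3 (-8,12): internal coord -8 + (12)·τ' = -10.31099; -10.31099 ∉ [-0.9, 0.7) → out
#4 (-1,-3): internal coord -1 + (-3)·τ' = -0.42225; -0.42225 ∈ [-0.9, 0.7) → IN Λ
#5 (-1,-7): internal coord -1 + (-7)·τ' = +0.34808; +0.34808 ∈ [-0.9, 0.7) → IN Λ
#6 (-2,-10): internal coord -2 + (-10)·τ' = -0.07418; -0.07418 ∈ [-0.9, 0.7) → IN Λ
#7 (0,-3): internal coord 0 + (-3)·τ' = +0.57775; +0.57775 ∈ [-0.9, 0.7) → IN Λ
#8 (1,7): internal coord 1 + (7)·τ' = -0.34808; -0.34808 ∈ [-0.9, 0.7) → IN Λ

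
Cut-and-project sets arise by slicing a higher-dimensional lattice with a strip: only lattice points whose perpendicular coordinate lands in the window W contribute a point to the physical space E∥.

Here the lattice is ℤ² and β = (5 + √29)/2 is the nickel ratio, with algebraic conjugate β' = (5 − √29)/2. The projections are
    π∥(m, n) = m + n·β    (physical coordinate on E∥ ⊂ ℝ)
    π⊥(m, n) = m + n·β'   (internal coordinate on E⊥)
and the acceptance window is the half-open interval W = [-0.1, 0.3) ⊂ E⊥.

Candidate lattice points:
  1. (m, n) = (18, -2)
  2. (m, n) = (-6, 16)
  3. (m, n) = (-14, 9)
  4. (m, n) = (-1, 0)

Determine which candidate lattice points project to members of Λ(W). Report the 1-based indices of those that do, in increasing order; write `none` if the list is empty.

none

β' = (5−√29)/2 ≈ -0.1926.
[1] lift (18,-2): star map gives 18.3852; window check -0.1 ≤ 18.3852 < 0.3 is false → out
[2] lift (-6,16): star map gives -9.0813; window check -0.1 ≤ -9.0813 < 0.3 is false → out
[3] lift (-14,9): star map gives -15.7332; window check -0.1 ≤ -15.7332 < 0.3 is false → out
[4] lift (-1,0): star map gives -1.0000; window check -0.1 ≤ -1.0000 < 0.3 is false → out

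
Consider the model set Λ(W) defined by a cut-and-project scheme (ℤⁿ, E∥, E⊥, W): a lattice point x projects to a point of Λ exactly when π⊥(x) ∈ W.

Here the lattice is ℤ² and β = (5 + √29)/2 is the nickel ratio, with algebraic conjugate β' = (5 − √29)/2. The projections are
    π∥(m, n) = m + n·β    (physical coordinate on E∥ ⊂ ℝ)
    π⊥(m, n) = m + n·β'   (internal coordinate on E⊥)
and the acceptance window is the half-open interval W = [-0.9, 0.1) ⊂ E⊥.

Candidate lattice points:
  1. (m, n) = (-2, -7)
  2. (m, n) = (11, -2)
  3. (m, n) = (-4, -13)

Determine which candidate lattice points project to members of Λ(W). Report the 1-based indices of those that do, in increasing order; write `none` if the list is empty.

Numerically β ≈ 5.1926 and β' = −1/β ≈ -0.1926.
#1 (-2,-7): internal coord -2 + (-7)·β' = -0.6519; -0.6519 ∈ [-0.9, 0.1) → IN Λ
#2 (11,-2): internal coord 11 + (-2)·β' = +11.3852; +11.3852 ∉ [-0.9, 0.1) → out
#3 (-4,-13): internal coord -4 + (-13)·β' = -1.4964; -1.4964 ∉ [-0.9, 0.1) → out

1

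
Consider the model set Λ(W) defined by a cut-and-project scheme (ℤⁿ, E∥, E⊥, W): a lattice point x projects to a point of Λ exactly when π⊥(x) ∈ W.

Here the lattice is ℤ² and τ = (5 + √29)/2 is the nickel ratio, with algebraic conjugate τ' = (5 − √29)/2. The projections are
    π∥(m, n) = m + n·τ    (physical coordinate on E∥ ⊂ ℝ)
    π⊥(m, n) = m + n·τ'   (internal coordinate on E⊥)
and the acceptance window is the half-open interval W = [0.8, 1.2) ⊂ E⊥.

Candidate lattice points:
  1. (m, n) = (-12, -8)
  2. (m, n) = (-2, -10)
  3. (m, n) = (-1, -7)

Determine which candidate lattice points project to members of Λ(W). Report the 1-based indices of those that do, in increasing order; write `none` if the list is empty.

Numerically τ ≈ 5.192582 and τ' = −1/τ ≈ -0.192582.
[1] lift (-12,-8): star map gives -10.459341; window check 0.8 ≤ -10.459341 < 1.2 is false → out
[2] lift (-2,-10): star map gives -0.074176; window check 0.8 ≤ -0.074176 < 1.2 is false → out
[3] lift (-1,-7): star map gives 0.348077; window check 0.8 ≤ 0.348077 < 1.2 is false → out

none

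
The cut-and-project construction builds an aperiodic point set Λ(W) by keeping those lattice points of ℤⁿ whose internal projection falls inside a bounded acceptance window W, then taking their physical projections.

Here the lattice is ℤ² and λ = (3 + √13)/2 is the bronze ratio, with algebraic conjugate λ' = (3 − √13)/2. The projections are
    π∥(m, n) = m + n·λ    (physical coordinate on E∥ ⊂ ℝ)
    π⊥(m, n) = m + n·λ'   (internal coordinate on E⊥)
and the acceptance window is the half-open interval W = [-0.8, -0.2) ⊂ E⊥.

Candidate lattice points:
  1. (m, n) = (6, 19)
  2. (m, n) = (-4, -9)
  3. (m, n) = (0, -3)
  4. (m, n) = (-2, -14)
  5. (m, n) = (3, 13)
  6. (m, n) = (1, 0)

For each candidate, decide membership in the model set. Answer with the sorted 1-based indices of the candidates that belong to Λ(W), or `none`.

Compute λ' = (3−√13)/2 = -0.3028, so π⊥(m,n) = m -0.3028·n.
#1 (6,19): internal coord 6 + (19)·λ' = +0.2473; +0.2473 ∉ [-0.8, -0.2) → out
#2 (-4,-9): internal coord -4 + (-9)·λ' = -1.2750; -1.2750 ∉ [-0.8, -0.2) → out
#3 (0,-3): internal coord 0 + (-3)·λ' = +0.9083; +0.9083 ∉ [-0.8, -0.2) → out
#4 (-2,-14): internal coord -2 + (-14)·λ' = +2.2389; +2.2389 ∉ [-0.8, -0.2) → out
#5 (3,13): internal coord 3 + (13)·λ' = -0.9361; -0.9361 ∉ [-0.8, -0.2) → out
#6 (1,0): internal coord 1 + (0)·λ' = +1.0000; +1.0000 ∉ [-0.8, -0.2) → out

none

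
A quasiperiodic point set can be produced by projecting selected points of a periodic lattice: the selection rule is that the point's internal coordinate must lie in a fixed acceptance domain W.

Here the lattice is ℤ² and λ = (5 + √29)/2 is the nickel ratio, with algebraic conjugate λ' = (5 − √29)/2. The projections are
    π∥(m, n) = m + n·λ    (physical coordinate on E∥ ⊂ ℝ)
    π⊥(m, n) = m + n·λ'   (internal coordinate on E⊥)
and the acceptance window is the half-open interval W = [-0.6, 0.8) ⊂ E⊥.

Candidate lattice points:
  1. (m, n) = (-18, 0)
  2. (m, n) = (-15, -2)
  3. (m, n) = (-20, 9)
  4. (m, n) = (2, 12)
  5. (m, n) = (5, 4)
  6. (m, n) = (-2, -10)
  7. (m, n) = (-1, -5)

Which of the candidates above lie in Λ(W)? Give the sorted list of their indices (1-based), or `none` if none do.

4, 6, 7

λ' = (5−√29)/2 ≈ -0.1926.
candidate 1: (m,n)=(-18,0) → π∥ = -18+0·λ ≈ -18.0000, π⊥ = -18+0·λ' ≈ -18.0000 ∉ [-0.6, 0.8) ⇒ out
candidate 2: (m,n)=(-15,-2) → π∥ = -15-2·λ ≈ -25.3852, π⊥ = -15-2·λ' ≈ -14.6148 ∉ [-0.6, 0.8) ⇒ out
candidate 3: (m,n)=(-20,9) → π∥ = -20+9·λ ≈ 26.7332, π⊥ = -20+9·λ' ≈ -21.7332 ∉ [-0.6, 0.8) ⇒ out
candidate 4: (m,n)=(2,12) → π∥ = 2+12·λ ≈ 64.3110, π⊥ = 2+12·λ' ≈ -0.3110 ∈ [-0.6, 0.8) ⇒ IN Λ
candidate 5: (m,n)=(5,4) → π∥ = 5+4·λ ≈ 25.7703, π⊥ = 5+4·λ' ≈ 4.2297 ∉ [-0.6, 0.8) ⇒ out
candidate 6: (m,n)=(-2,-10) → π∥ = -2-10·λ ≈ -53.9258, π⊥ = -2-10·λ' ≈ -0.0742 ∈ [-0.6, 0.8) ⇒ IN Λ
candidate 7: (m,n)=(-1,-5) → π∥ = -1-5·λ ≈ -26.9629, π⊥ = -1-5·λ' ≈ -0.0371 ∈ [-0.6, 0.8) ⇒ IN Λ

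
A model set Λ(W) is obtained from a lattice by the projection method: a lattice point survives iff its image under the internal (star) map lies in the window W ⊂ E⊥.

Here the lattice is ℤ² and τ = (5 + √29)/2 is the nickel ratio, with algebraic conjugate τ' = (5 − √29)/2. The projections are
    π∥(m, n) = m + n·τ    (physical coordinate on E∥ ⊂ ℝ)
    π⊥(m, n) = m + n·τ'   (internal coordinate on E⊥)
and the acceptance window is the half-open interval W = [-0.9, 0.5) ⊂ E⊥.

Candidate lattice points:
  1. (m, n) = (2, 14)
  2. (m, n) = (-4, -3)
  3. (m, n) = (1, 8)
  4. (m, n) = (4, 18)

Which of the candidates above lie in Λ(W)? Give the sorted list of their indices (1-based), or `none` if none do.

1, 3

Numerically τ ≈ 5.1926 and τ' = −1/τ ≈ -0.1926.
[1] lift (2,14): star map gives -0.6962; window check -0.9 ≤ -0.6962 < 0.5 is true → IN Λ
[2] lift (-4,-3): star map gives -3.4223; window check -0.9 ≤ -3.4223 < 0.5 is false → out
[3] lift (1,8): star map gives -0.5407; window check -0.9 ≤ -0.5407 < 0.5 is true → IN Λ
[4] lift (4,18): star map gives 0.5335; window check -0.9 ≤ 0.5335 < 0.5 is false → out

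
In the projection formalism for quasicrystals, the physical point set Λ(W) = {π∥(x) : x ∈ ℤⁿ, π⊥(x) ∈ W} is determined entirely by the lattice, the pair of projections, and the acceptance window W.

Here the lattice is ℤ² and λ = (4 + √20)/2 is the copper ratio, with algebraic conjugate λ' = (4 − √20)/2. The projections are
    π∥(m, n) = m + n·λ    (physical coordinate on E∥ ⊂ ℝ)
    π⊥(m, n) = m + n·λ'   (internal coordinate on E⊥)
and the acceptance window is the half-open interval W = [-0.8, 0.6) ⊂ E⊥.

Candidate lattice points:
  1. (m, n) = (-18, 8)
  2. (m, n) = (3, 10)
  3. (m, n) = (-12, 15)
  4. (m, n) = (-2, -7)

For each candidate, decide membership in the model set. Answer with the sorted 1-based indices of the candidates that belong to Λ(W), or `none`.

4

λ' = (4−√20)/2 ≈ -0.2361.
candidate 1: (m,n)=(-18,8) → π∥ = -18+8·λ ≈ 15.8885, π⊥ = -18+8·λ' ≈ -19.8885 ∉ [-0.8, 0.6) ⇒ out
candidate 2: (m,n)=(3,10) → π∥ = 3+10·λ ≈ 45.3607, π⊥ = 3+10·λ' ≈ 0.6393 ∉ [-0.8, 0.6) ⇒ out
candidate 3: (m,n)=(-12,15) → π∥ = -12+15·λ ≈ 51.5410, π⊥ = -12+15·λ' ≈ -15.5410 ∉ [-0.8, 0.6) ⇒ out
candidate 4: (m,n)=(-2,-7) → π∥ = -2-7·λ ≈ -31.6525, π⊥ = -2-7·λ' ≈ -0.3475 ∈ [-0.8, 0.6) ⇒ IN Λ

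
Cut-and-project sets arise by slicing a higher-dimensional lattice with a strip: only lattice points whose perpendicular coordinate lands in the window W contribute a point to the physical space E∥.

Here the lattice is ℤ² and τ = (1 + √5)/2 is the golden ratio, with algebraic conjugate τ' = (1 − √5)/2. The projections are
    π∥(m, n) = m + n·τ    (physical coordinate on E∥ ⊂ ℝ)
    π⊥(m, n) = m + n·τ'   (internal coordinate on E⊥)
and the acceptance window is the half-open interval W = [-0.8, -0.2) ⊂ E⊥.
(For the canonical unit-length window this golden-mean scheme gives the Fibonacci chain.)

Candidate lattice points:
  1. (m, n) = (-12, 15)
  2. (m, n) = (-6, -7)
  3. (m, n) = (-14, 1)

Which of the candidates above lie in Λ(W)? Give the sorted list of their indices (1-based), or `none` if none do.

none

Numerically τ ≈ 1.6180 and τ' = −1/τ ≈ -0.6180.
candidate 1: (m,n)=(-12,15) → π∥ = -12+15·τ ≈ 12.2705, π⊥ = -12+15·τ' ≈ -21.2705 ∉ [-0.8, -0.2) ⇒ out
candidate 2: (m,n)=(-6,-7) → π∥ = -6-7·τ ≈ -17.3262, π⊥ = -6-7·τ' ≈ -1.6738 ∉ [-0.8, -0.2) ⇒ out
candidate 3: (m,n)=(-14,1) → π∥ = -14+1·τ ≈ -12.3820, π⊥ = -14+1·τ' ≈ -14.6180 ∉ [-0.8, -0.2) ⇒ out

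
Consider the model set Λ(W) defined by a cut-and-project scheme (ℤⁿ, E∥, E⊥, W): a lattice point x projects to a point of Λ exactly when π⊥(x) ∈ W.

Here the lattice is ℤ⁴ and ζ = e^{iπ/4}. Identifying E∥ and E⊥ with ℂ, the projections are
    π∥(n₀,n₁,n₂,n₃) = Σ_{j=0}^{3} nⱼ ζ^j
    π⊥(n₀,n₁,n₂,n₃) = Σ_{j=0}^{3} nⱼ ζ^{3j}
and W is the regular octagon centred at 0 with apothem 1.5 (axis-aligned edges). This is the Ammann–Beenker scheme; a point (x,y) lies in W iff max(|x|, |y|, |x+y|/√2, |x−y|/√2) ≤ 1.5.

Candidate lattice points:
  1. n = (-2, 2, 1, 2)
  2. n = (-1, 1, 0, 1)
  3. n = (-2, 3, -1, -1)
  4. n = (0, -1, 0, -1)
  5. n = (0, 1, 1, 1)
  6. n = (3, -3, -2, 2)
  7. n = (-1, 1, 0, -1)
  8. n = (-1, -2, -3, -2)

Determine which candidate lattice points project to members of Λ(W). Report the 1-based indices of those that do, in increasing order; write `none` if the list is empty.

Internal map: ζ^{3j} for j=0..3 gives (1,0), (−√2/2,√2/2), (0,−1), (√2/2,√2/2).
#1 (-2, 2, 1, 2): internal (-2.0000, 1.8284); octagon support 2.7071 vs apothem 1.5 → ∉ W
#2 (-1, 1, 0, 1): internal (-1.0000, 1.4142); octagon support 1.7071 vs apothem 1.5 → ∉ W
#3 (-2, 3, -1, -1): internal (-4.8284, 2.4142); octagon support 5.1213 vs apothem 1.5 → ∉ W
#4 (0, -1, 0, -1): internal (0.0000, -1.4142); octagon support 1.4142 vs apothem 1.5 → ∈ W
#5 (0, 1, 1, 1): internal (0.0000, 0.4142); octagon support 0.4142 vs apothem 1.5 → ∈ W
#6 (3, -3, -2, 2): internal (6.5355, 1.2929); octagon support 6.5355 vs apothem 1.5 → ∉ W
#7 (-1, 1, 0, -1): internal (-2.4142, 0.0000); octagon support 2.4142 vs apothem 1.5 → ∉ W
#8 (-1, -2, -3, -2): internal (-1.0000, 0.1716); octagon support 1.0000 vs apothem 1.5 → ∈ W

4, 5, 8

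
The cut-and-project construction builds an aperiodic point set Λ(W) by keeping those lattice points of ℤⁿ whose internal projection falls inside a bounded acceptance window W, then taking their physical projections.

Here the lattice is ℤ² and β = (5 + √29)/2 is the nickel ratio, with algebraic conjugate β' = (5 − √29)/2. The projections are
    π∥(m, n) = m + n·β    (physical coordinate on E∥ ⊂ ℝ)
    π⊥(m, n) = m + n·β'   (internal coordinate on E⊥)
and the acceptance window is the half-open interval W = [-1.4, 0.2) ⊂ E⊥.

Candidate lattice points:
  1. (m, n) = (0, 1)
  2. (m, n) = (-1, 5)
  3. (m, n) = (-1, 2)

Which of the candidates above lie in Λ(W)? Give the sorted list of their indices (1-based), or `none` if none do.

Numerically β ≈ 5.192582 and β' = −1/β ≈ -0.192582.
candidate 1: (m,n)=(0,1) → π∥ = 0+1·β ≈ 5.192582, π⊥ = 0+1·β' ≈ -0.192582 ∈ [-1.4, 0.2) ⇒ IN Λ
candidate 2: (m,n)=(-1,5) → π∥ = -1+5·β ≈ 24.962912, π⊥ = -1+5·β' ≈ -1.962912 ∉ [-1.4, 0.2) ⇒ out
candidate 3: (m,n)=(-1,2) → π∥ = -1+2·β ≈ 9.385165, π⊥ = -1+2·β' ≈ -1.385165 ∈ [-1.4, 0.2) ⇒ IN Λ

1, 3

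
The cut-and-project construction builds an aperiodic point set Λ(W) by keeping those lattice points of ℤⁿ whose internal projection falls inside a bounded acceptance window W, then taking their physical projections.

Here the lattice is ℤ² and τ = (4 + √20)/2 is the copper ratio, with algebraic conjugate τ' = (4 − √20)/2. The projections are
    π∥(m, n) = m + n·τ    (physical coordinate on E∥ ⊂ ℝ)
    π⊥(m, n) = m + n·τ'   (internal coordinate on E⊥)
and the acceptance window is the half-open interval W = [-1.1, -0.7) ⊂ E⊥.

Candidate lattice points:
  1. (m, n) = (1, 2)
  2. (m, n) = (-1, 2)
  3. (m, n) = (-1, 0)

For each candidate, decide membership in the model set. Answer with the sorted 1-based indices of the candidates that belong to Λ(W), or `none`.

Compute τ' = (4−√20)/2 = -0.236068, so π⊥(m,n) = m -0.236068·n.
candidate 1: (m,n)=(1,2) → π∥ = 1+2·τ ≈ 9.472136, π⊥ = 1+2·τ' ≈ 0.527864 ∉ [-1.1, -0.7) ⇒ out
candidate 2: (m,n)=(-1,2) → π∥ = -1+2·τ ≈ 7.472136, π⊥ = -1+2·τ' ≈ -1.472136 ∉ [-1.1, -0.7) ⇒ out
candidate 3: (m,n)=(-1,0) → π∥ = -1+0·τ ≈ -1.000000, π⊥ = -1+0·τ' ≈ -1.000000 ∈ [-1.1, -0.7) ⇒ IN Λ

3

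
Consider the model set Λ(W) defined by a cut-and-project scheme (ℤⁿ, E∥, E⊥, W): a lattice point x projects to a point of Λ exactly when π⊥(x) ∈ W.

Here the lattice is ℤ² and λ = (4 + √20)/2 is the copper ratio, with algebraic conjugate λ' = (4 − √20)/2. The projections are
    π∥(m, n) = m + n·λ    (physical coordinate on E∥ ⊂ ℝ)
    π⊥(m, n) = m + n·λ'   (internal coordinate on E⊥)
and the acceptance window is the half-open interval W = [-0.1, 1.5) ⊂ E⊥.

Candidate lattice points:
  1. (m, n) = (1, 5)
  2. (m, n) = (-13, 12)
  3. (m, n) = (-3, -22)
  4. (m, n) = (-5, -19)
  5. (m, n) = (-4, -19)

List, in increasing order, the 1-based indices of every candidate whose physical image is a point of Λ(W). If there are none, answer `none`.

5

Compute λ' = (4−√20)/2 = -0.236068, so π⊥(m,n) = m -0.236068·n.
[1] lift (1,5): star map gives -0.180340; window check -0.1 ≤ -0.180340 < 1.5 is false → out
[2] lift (-13,12): star map gives -15.832816; window check -0.1 ≤ -15.832816 < 1.5 is false → out
[3] lift (-3,-22): star map gives 2.193496; window check -0.1 ≤ 2.193496 < 1.5 is false → out
[4] lift (-5,-19): star map gives -0.514708; window check -0.1 ≤ -0.514708 < 1.5 is false → out
[5] lift (-4,-19): star map gives 0.485292; window check -0.1 ≤ 0.485292 < 1.5 is true → IN Λ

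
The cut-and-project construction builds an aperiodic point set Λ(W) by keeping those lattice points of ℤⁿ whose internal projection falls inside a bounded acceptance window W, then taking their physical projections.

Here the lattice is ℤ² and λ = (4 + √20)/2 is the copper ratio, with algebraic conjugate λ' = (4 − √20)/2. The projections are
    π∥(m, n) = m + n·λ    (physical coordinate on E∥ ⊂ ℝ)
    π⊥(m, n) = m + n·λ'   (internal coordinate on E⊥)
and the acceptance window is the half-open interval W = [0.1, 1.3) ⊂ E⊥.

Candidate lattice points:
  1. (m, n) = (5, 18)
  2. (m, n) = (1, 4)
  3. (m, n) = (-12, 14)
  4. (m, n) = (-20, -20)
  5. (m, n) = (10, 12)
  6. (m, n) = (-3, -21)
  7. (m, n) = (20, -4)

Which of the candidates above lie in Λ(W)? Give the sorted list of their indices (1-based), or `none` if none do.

λ' = (4−√20)/2 ≈ -0.2361.
candidate 1: (m,n)=(5,18) → π∥ = 5+18·λ ≈ 81.2492, π⊥ = 5+18·λ' ≈ 0.7508 ∈ [0.1, 1.3) ⇒ IN Λ
candidate 2: (m,n)=(1,4) → π∥ = 1+4·λ ≈ 17.9443, π⊥ = 1+4·λ' ≈ 0.0557 ∉ [0.1, 1.3) ⇒ out
candidate 3: (m,n)=(-12,14) → π∥ = -12+14·λ ≈ 47.3050, π⊥ = -12+14·λ' ≈ -15.3050 ∉ [0.1, 1.3) ⇒ out
candidate 4: (m,n)=(-20,-20) → π∥ = -20-20·λ ≈ -104.7214, π⊥ = -20-20·λ' ≈ -15.2786 ∉ [0.1, 1.3) ⇒ out
candidate 5: (m,n)=(10,12) → π∥ = 10+12·λ ≈ 60.8328, π⊥ = 10+12·λ' ≈ 7.1672 ∉ [0.1, 1.3) ⇒ out
candidate 6: (m,n)=(-3,-21) → π∥ = -3-21·λ ≈ -91.9574, π⊥ = -3-21·λ' ≈ 1.9574 ∉ [0.1, 1.3) ⇒ out
candidate 7: (m,n)=(20,-4) → π∥ = 20-4·λ ≈ 3.0557, π⊥ = 20-4·λ' ≈ 20.9443 ∉ [0.1, 1.3) ⇒ out

1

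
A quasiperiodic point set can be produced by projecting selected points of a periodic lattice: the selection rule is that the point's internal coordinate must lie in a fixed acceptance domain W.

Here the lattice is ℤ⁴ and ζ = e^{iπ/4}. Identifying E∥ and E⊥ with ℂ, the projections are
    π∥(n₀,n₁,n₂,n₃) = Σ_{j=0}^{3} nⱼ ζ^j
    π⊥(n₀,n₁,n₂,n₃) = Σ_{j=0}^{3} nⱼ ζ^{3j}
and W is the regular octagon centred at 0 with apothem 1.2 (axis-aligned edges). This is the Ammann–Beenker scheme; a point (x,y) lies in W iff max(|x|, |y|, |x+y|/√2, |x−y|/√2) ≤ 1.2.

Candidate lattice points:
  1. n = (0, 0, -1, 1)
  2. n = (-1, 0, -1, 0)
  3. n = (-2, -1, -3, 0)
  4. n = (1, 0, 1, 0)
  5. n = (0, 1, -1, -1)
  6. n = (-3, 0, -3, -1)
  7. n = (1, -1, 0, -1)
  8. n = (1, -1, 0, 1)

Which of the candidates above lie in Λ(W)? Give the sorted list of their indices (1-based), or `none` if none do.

With ζ = e^{iπ/4} the internal vectors are ζ^0,ζ^3,ζ^6,ζ^9.
candidate 1: n = (0, 0, -1, 1) → π⊥ ≈ (+0.70711, +1.70711); max(|x|,|y|,|x±y|/√2) = 1.70711 > 1.2 ⇒ ∉ W
candidate 2: n = (-1, 0, -1, 0) → π⊥ ≈ (-1.00000, +1.00000); max(|x|,|y|,|x±y|/√2) = 1.41421 > 1.2 ⇒ ∉ W
candidate 3: n = (-2, -1, -3, 0) → π⊥ ≈ (-1.29289, +2.29289); max(|x|,|y|,|x±y|/√2) = 2.53553 > 1.2 ⇒ ∉ W
candidate 4: n = (1, 0, 1, 0) → π⊥ ≈ (+1.00000, -1.00000); max(|x|,|y|,|x±y|/√2) = 1.41421 > 1.2 ⇒ ∉ W
candidate 5: n = (0, 1, -1, -1) → π⊥ ≈ (-1.41421, +1.00000); max(|x|,|y|,|x±y|/√2) = 1.70711 > 1.2 ⇒ ∉ W
candidate 6: n = (-3, 0, -3, -1) → π⊥ ≈ (-3.70711, +2.29289); max(|x|,|y|,|x±y|/√2) = 4.24264 > 1.2 ⇒ ∉ W
candidate 7: n = (1, -1, 0, -1) → π⊥ ≈ (+1.00000, -1.41421); max(|x|,|y|,|x±y|/√2) = 1.70711 > 1.2 ⇒ ∉ W
candidate 8: n = (1, -1, 0, 1) → π⊥ ≈ (+2.41421, +0.00000); max(|x|,|y|,|x±y|/√2) = 2.41421 > 1.2 ⇒ ∉ W

none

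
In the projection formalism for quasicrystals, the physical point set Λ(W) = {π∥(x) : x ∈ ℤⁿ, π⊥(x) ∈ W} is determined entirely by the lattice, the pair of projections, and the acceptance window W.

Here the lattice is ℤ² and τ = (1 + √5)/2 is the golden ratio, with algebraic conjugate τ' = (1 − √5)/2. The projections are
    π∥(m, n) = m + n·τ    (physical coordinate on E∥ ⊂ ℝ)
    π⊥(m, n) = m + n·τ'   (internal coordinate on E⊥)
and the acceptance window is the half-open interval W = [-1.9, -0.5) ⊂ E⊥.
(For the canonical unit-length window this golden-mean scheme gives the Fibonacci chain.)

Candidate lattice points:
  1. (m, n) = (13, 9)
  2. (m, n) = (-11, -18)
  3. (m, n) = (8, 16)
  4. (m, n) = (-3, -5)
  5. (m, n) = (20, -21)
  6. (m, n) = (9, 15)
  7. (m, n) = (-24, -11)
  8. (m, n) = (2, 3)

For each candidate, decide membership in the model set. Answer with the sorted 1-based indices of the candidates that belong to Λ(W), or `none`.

3

τ' = (1−√5)/2 ≈ -0.6180.
[1] lift (13,9): star map gives 7.4377; window check -1.9 ≤ 7.4377 < -0.5 is false → out
[2] lift (-11,-18): star map gives 0.1246; window check -1.9 ≤ 0.1246 < -0.5 is false → out
[3] lift (8,16): star map gives -1.8885; window check -1.9 ≤ -1.8885 < -0.5 is true → IN Λ
[4] lift (-3,-5): star map gives 0.0902; window check -1.9 ≤ 0.0902 < -0.5 is false → out
[5] lift (20,-21): star map gives 32.9787; window check -1.9 ≤ 32.9787 < -0.5 is false → out
[6] lift (9,15): star map gives -0.2705; window check -1.9 ≤ -0.2705 < -0.5 is false → out
[7] lift (-24,-11): star map gives -17.2016; window check -1.9 ≤ -17.2016 < -0.5 is false → out
[8] lift (2,3): star map gives 0.1459; window check -1.9 ≤ 0.1459 < -0.5 is false → out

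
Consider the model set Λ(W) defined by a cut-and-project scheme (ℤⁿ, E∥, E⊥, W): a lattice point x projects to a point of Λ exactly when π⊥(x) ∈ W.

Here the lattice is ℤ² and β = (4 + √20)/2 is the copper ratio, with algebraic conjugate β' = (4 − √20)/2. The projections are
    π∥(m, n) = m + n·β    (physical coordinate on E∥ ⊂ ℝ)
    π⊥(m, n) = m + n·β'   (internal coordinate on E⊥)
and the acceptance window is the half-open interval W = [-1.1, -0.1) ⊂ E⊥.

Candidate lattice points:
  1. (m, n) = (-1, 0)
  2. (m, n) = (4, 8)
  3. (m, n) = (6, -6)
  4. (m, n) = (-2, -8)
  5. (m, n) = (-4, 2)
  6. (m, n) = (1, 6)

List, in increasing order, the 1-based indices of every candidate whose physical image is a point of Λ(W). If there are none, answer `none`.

Numerically β ≈ 4.236068 and β' = −1/β ≈ -0.236068.
#1 (-1,0): internal coord -1 + (0)·β' = -1.000000; -1.000000 ∈ [-1.1, -0.1) → IN Λ
#2 (4,8): internal coord 4 + (8)·β' = +2.111456; +2.111456 ∉ [-1.1, -0.1) → out
#3 (6,-6): internal coord 6 + (-6)·β' = +7.416408; +7.416408 ∉ [-1.1, -0.1) → out
#4 (-2,-8): internal coord -2 + (-8)·β' = -0.111456; -0.111456 ∈ [-1.1, -0.1) → IN Λ
#5 (-4,2): internal coord -4 + (2)·β' = -4.472136; -4.472136 ∉ [-1.1, -0.1) → out
#6 (1,6): internal coord 1 + (6)·β' = -0.416408; -0.416408 ∈ [-1.1, -0.1) → IN Λ

1, 4, 6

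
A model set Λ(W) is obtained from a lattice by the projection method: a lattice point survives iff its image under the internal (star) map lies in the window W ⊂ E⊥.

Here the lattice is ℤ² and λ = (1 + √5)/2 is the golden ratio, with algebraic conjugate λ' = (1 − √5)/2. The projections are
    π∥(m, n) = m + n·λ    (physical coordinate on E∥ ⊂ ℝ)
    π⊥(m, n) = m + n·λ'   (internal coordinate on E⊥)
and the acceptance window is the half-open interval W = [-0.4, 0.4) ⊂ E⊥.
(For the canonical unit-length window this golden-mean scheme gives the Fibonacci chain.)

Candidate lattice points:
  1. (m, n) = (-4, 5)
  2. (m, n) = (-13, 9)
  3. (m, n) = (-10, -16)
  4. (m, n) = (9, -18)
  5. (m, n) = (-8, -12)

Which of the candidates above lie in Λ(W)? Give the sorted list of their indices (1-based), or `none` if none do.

3

λ' = (1−√5)/2 ≈ -0.61803.
[1] lift (-4,5): star map gives -7.09017; window check -0.4 ≤ -7.09017 < 0.4 is false → out
[2] lift (-13,9): star map gives -18.56231; window check -0.4 ≤ -18.56231 < 0.4 is false → out
[3] lift (-10,-16): star map gives -0.11146; window check -0.4 ≤ -0.11146 < 0.4 is true → IN Λ
[4] lift (9,-18): star map gives 20.12461; window check -0.4 ≤ 20.12461 < 0.4 is false → out
[5] lift (-8,-12): star map gives -0.58359; window check -0.4 ≤ -0.58359 < 0.4 is false → out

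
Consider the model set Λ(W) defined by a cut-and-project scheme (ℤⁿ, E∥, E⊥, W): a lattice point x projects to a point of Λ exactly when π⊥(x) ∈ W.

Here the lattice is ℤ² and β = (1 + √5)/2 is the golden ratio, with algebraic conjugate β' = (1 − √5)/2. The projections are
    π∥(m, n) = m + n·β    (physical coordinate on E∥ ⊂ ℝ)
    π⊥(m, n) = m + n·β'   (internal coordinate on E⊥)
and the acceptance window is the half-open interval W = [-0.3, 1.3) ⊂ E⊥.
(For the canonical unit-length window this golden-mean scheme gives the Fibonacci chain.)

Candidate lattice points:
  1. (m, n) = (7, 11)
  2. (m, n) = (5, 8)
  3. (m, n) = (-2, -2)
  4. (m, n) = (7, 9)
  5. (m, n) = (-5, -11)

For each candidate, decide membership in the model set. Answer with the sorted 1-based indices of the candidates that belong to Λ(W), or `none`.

Compute β' = (1−√5)/2 = -0.61803, so π⊥(m,n) = m -0.61803·n.
#1 (7,11): internal coord 7 + (11)·β' = +0.20163; +0.20163 ∈ [-0.3, 1.3) → IN Λ
#2 (5,8): internal coord 5 + (8)·β' = +0.05573; +0.05573 ∈ [-0.3, 1.3) → IN Λ
#3 (-2,-2): internal coord -2 + (-2)·β' = -0.76393; -0.76393 ∉ [-0.3, 1.3) → out
#4 (7,9): internal coord 7 + (9)·β' = +1.43769; +1.43769 ∉ [-0.3, 1.3) → out
#5 (-5,-11): internal coord -5 + (-11)·β' = +1.79837; +1.79837 ∉ [-0.3, 1.3) → out

1, 2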